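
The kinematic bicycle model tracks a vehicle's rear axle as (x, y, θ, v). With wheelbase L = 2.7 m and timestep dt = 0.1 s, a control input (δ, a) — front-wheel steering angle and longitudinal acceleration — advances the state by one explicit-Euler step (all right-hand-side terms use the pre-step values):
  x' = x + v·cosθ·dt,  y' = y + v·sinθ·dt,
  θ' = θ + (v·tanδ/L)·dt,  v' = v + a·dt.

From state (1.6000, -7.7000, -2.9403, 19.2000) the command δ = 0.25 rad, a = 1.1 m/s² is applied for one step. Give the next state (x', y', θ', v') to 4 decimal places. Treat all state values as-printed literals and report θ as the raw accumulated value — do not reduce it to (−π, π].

x' = 1.6000 + 19.2000·cos(-2.9403)·0.1 = -0.2812
y' = -7.7000 + 19.2000·sin(-2.9403)·0.1 = -8.0839
θ' = -2.9403 + (19.2000/2.7)·tan(0.25)·0.1 = -2.7587
v' = 19.2000 + 1.1000·0.1 = 19.3100

(-0.2812, -8.0839, -2.7587, 19.3100)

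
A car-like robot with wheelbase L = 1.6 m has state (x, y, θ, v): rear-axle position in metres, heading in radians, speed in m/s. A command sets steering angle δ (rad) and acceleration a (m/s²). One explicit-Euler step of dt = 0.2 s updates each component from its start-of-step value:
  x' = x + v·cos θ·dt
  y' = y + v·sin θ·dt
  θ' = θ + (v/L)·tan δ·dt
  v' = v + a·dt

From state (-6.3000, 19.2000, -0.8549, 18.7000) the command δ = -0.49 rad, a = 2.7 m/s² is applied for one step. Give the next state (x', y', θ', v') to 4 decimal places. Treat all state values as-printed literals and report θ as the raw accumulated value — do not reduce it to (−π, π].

(-3.8455, 16.3782, -2.1017, 19.2400)

x' = -6.3000 + 18.7000·cos(-0.8549)·0.2 = -3.8455
y' = 19.2000 + 18.7000·sin(-0.8549)·0.2 = 16.3782
θ' = -0.8549 + (18.7000/1.6)·tan(-0.49)·0.2 = -2.1017
v' = 18.7000 + 2.7000·0.2 = 19.2400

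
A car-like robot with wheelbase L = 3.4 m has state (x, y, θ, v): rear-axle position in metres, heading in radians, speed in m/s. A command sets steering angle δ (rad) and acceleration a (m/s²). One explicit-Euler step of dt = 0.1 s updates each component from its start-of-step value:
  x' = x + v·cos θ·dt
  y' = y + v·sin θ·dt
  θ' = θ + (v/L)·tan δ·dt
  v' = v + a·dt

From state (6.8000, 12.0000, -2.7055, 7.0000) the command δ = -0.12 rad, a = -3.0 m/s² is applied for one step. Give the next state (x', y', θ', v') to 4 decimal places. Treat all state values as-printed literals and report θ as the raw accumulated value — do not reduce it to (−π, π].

(6.1655, 11.7043, -2.7303, 6.7000)

x' = 6.8000 + 7.0000·cos(-2.7055)·0.1 = 6.1655
y' = 12.0000 + 7.0000·sin(-2.7055)·0.1 = 11.7043
θ' = -2.7055 + (7.0000/3.4)·tan(-0.12)·0.1 = -2.7303
v' = 7.0000 − 3.0000·0.1 = 6.7000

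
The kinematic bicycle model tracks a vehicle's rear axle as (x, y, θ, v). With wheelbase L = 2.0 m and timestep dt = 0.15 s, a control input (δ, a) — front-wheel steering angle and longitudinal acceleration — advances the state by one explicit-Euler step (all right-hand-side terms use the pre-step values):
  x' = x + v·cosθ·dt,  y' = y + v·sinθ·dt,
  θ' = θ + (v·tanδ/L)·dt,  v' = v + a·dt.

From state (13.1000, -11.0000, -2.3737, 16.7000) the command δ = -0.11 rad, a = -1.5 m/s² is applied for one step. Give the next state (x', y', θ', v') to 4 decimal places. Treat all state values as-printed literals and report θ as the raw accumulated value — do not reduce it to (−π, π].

(11.2980, -12.7400, -2.5120, 16.4750)

x' = 13.1000 + 16.7000·cos(-2.3737)·0.15 = 11.2980
y' = -11.0000 + 16.7000·sin(-2.3737)·0.15 = -12.7400
θ' = -2.3737 + (16.7000/2.0)·tan(-0.11)·0.15 = -2.5120
v' = 16.7000 − 1.5000·0.15 = 16.4750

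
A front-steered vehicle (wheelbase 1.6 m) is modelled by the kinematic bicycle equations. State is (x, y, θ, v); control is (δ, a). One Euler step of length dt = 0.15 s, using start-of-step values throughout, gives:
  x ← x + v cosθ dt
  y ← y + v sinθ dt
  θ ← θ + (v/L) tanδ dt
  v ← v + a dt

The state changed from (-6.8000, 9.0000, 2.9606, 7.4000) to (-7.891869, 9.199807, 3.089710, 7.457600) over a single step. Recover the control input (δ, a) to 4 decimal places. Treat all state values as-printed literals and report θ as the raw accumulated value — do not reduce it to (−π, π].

δ = 0.1840, a = 0.3840

a = (v'−v)/dt = (0.057600)/0.15 = 0.3840
Δθ = θ'−θ = 0.129110;  (v·dt/L) = 7.4000·0.15/1.6 = 0.693750
tan δ = Δθ·L/(v·dt) = 0.186105  →  δ = 0.1840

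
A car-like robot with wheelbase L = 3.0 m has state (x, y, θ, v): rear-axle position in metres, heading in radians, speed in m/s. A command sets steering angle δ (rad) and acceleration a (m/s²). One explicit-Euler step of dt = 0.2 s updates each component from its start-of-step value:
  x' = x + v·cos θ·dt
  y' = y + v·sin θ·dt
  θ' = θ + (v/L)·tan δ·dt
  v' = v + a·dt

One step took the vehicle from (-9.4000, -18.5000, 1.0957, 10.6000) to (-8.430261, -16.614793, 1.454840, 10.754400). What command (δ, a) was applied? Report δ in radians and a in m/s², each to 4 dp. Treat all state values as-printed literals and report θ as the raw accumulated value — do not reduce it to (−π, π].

a = (v'−v)/dt = (0.154400)/0.2 = 0.7720
Δθ = θ'−θ = 0.359140;  (v·dt/L) = 10.6000·0.2/3.0 = 0.706667
tan δ = Δθ·L/(v·dt) = 0.508217  →  δ = 0.4702

δ = 0.4702, a = 0.7720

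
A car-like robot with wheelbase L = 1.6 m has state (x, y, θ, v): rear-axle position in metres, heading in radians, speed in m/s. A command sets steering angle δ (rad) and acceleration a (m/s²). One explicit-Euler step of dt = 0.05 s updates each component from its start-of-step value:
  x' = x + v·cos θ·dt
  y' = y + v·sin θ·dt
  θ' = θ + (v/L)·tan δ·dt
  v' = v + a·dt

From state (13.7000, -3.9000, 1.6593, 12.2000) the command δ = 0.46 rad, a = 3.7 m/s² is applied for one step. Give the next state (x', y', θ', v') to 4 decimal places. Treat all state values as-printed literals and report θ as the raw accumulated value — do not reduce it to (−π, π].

x' = 13.7000 + 12.2000·cos(1.6593)·0.05 = 13.6461
y' = -3.9000 + 12.2000·sin(1.6593)·0.05 = -3.2924
θ' = 1.6593 + (12.2000/1.6)·tan(0.46)·0.05 = 1.8482
v' = 12.2000 + 3.7000·0.05 = 12.3850

(13.6461, -3.2924, 1.8482, 12.3850)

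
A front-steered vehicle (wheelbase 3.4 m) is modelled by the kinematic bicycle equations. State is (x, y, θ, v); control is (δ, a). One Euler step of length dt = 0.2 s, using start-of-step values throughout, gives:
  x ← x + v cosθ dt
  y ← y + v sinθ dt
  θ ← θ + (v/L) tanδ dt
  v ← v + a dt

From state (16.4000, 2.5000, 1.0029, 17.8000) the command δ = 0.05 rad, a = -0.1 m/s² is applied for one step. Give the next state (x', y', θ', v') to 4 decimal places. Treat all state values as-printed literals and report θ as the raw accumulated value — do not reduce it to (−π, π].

x' = 16.4000 + 17.8000·cos(1.0029)·0.2 = 18.3148
y' = 2.5000 + 17.8000·sin(1.0029)·0.2 = 5.5012
θ' = 1.0029 + (17.8000/3.4)·tan(0.05)·0.2 = 1.0553
v' = 17.8000 − 0.1000·0.2 = 17.7800

(18.3148, 5.5012, 1.0553, 17.7800)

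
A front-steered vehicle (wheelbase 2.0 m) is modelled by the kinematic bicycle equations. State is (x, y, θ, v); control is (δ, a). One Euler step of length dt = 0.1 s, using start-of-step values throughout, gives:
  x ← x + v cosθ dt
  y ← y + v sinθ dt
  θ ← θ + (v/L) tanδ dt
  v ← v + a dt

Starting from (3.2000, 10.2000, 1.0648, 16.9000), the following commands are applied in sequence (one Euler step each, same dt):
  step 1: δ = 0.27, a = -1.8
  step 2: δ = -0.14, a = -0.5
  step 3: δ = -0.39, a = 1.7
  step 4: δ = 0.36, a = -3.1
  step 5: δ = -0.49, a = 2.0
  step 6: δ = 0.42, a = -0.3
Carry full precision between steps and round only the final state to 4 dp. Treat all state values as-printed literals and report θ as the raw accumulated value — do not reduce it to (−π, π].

after step 1 (δ=0.27, a=-1.8): (4.019108, 11.678229, 1.298661, 16.720000)
after step 2 (δ=-0.14, a=-0.5): (4.468523, 13.288698, 1.180850, 16.670000)
after step 3 (δ=-0.39, a=1.7): (5.102215, 14.830556, 0.838236, 16.840000)
after step 4 (δ=0.36, a=-3.1): (6.228433, 16.082550, 1.155167, 16.530000)
after step 5 (δ=-0.49, a=2.0): (6.895858, 17.594817, 0.714322, 16.730000)
after step 6 (δ=0.42, a=-0.3): (8.159873, 18.690808, 1.087879, 16.700000)

(8.1599, 18.6908, 1.0879, 16.7000)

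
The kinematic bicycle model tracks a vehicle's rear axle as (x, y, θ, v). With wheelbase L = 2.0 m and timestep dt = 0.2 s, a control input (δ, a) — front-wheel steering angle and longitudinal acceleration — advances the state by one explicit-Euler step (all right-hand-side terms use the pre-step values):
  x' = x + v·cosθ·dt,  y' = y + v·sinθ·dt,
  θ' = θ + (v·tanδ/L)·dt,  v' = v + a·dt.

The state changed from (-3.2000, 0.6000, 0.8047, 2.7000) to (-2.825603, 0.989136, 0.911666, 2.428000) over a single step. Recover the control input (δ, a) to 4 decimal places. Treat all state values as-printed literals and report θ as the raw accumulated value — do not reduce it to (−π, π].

δ = 0.3772, a = -1.3600

a = (v'−v)/dt = (-0.272000)/0.2 = -1.3600
Δθ = θ'−θ = 0.106966;  (v·dt/L) = 2.7000·0.2/2.0 = 0.270000
tan δ = Δθ·L/(v·dt) = 0.396170  →  δ = 0.3772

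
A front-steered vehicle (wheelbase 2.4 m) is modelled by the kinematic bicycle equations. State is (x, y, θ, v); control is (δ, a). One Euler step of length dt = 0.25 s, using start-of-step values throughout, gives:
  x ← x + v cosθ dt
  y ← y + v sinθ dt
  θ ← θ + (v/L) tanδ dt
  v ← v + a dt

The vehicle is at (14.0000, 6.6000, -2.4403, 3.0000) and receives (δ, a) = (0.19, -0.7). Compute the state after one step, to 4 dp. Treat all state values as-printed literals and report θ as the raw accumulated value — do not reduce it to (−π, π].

(13.4270, 6.1161, -2.3802, 2.8250)

x' = 14.0000 + 3.0000·cos(-2.4403)·0.25 = 13.4270
y' = 6.6000 + 3.0000·sin(-2.4403)·0.25 = 6.1161
θ' = -2.4403 + (3.0000/2.4)·tan(0.19)·0.25 = -2.3802
v' = 3.0000 − 0.7000·0.25 = 2.8250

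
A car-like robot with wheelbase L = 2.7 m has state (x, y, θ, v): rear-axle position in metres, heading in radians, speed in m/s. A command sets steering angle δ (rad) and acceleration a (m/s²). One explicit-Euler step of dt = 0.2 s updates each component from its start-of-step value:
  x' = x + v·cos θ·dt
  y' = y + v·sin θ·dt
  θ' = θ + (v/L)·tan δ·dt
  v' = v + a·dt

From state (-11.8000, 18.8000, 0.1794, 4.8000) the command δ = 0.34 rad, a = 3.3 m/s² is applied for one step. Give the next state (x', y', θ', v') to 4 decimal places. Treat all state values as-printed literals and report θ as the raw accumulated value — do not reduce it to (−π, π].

x' = -11.8000 + 4.8000·cos(0.1794)·0.2 = -10.8554
y' = 18.8000 + 4.8000·sin(0.1794)·0.2 = 18.9713
θ' = 0.1794 + (4.8000/2.7)·tan(0.34)·0.2 = 0.3052
v' = 4.8000 + 3.3000·0.2 = 5.4600

(-10.8554, 18.9713, 0.3052, 5.4600)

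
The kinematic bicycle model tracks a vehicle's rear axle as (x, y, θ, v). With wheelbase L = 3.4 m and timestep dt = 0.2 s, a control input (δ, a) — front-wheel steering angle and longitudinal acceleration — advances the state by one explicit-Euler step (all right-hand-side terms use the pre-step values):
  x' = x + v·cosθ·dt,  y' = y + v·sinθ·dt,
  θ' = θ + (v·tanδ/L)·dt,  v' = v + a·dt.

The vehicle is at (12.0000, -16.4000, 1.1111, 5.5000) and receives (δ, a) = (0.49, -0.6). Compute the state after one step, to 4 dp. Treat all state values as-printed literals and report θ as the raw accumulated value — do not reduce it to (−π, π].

(12.4880, -15.4142, 1.2837, 5.3800)

x' = 12.0000 + 5.5000·cos(1.1111)·0.2 = 12.4880
y' = -16.4000 + 5.5000·sin(1.1111)·0.2 = -15.4142
θ' = 1.1111 + (5.5000/3.4)·tan(0.49)·0.2 = 1.2837
v' = 5.5000 − 0.6000·0.2 = 5.3800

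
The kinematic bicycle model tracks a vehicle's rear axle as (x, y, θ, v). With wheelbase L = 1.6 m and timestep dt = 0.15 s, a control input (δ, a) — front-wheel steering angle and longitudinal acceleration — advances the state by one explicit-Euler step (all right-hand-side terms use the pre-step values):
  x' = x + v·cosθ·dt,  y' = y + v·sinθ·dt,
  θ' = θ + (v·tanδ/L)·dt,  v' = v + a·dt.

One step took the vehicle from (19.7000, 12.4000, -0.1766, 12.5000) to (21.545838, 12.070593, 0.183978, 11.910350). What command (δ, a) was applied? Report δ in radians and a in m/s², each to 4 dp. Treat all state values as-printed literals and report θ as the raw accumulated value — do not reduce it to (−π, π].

δ = 0.2985, a = -3.9310

a = (v'−v)/dt = (-0.589650)/0.15 = -3.9310
Δθ = θ'−θ = 0.360578;  (v·dt/L) = 12.5000·0.15/1.6 = 1.171875
tan δ = Δθ·L/(v·dt) = 0.307693  →  δ = 0.2985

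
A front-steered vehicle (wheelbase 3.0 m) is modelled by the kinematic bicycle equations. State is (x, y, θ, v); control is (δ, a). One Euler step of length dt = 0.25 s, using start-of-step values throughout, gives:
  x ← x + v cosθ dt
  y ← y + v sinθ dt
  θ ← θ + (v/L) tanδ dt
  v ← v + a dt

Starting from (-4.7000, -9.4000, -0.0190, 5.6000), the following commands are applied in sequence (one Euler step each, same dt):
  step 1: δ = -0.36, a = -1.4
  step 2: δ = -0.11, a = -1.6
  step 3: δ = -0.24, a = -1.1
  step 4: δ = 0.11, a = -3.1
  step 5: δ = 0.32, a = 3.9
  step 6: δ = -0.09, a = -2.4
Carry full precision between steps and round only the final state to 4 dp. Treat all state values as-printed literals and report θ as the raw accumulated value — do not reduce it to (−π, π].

(2.3207, -10.8673, -0.2307, 4.1750)

after step 1 (δ=-0.36, a=-1.4): (-3.300253, -9.426598, -0.194655, 5.250000)
after step 2 (δ=-0.11, a=-1.6): (-2.012540, -9.680472, -0.242975, 4.850000)
after step 3 (δ=-0.24, a=-1.1): (-0.835655, -9.972189, -0.341881, 4.575000)
after step 4 (δ=0.11, a=-3.1): (0.241901, -10.355642, -0.299774, 3.800000)
after step 5 (δ=0.32, a=3.9): (1.149534, -10.636181, -0.194834, 4.775000)
after step 6 (δ=-0.09, a=-2.4): (2.320698, -10.867295, -0.230743, 4.175000)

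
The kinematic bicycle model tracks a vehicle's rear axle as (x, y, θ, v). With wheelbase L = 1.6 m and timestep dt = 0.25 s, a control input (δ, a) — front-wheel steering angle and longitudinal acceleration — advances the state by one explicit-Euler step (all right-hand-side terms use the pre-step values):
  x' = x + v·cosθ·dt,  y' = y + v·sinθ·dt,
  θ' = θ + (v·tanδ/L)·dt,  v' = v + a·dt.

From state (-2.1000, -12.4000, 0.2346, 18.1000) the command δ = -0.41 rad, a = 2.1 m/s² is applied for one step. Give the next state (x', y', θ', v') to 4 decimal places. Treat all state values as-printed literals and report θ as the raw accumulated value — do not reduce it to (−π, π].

(2.3010, -11.3481, -0.9946, 18.6250)

x' = -2.1000 + 18.1000·cos(0.2346)·0.25 = 2.3010
y' = -12.4000 + 18.1000·sin(0.2346)·0.25 = -11.3481
θ' = 0.2346 + (18.1000/1.6)·tan(-0.41)·0.25 = -0.9946
v' = 18.1000 + 2.1000·0.25 = 18.6250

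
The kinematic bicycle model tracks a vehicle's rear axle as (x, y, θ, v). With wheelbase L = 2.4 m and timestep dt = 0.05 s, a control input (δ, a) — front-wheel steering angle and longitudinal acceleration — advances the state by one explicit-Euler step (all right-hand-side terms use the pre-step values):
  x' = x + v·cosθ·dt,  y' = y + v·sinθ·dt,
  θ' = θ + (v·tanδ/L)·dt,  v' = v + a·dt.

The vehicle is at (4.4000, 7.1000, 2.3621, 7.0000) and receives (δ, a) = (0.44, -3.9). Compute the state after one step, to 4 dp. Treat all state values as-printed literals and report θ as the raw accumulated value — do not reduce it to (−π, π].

(4.1511, 7.3460, 2.4308, 6.8050)

x' = 4.4000 + 7.0000·cos(2.3621)·0.05 = 4.1511
y' = 7.1000 + 7.0000·sin(2.3621)·0.05 = 7.3460
θ' = 2.3621 + (7.0000/2.4)·tan(0.44)·0.05 = 2.4308
v' = 7.0000 − 3.9000·0.05 = 6.8050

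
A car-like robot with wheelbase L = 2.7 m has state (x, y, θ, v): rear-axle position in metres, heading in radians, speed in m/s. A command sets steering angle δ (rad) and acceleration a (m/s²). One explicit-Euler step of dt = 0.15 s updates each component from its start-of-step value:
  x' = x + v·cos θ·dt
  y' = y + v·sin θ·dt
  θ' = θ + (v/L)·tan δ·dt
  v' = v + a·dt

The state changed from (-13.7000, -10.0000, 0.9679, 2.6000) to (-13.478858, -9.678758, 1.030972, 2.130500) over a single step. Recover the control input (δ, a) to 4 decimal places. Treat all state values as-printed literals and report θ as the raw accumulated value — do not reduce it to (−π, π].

δ = 0.4117, a = -3.1300

a = (v'−v)/dt = (-0.469500)/0.15 = -3.1300
Δθ = θ'−θ = 0.063072;  (v·dt/L) = 2.6000·0.15/2.7 = 0.144444
tan δ = Δθ·L/(v·dt) = 0.436652  →  δ = 0.4117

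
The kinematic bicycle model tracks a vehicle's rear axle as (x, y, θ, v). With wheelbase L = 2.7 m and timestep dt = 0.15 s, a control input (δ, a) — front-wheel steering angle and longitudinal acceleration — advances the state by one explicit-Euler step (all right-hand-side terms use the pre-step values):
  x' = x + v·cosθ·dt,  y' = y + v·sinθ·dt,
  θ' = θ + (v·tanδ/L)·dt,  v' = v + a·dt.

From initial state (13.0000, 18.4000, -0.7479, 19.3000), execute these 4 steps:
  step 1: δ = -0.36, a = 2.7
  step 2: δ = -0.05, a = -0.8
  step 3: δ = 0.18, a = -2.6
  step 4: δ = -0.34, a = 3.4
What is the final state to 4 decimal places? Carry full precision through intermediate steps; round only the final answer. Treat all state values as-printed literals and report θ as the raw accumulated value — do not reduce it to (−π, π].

(18.9086, 8.5511, -1.3855, 19.7050)

after step 1 (δ=-0.36, a=2.7): (15.122379, 16.431108, -1.151488, 19.705000)
after step 2 (δ=-0.05, a=-0.8): (16.325751, 13.731413, -1.206269, 19.585000)
after step 3 (δ=0.18, a=-2.6): (17.373081, 10.986696, -1.008276, 19.195000)
after step 4 (δ=-0.34, a=3.4): (18.908641, 8.551098, -1.385497, 19.705000)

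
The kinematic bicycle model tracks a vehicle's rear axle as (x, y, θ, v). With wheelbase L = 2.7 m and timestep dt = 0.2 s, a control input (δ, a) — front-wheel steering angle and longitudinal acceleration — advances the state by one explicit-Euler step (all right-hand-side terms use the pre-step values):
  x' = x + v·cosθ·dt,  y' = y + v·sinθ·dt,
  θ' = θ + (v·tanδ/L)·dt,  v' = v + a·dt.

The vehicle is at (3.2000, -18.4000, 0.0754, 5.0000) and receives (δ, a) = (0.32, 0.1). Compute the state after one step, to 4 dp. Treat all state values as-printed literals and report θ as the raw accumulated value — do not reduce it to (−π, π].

(4.1972, -18.3247, 0.1981, 5.0200)

x' = 3.2000 + 5.0000·cos(0.0754)·0.2 = 4.1972
y' = -18.4000 + 5.0000·sin(0.0754)·0.2 = -18.3247
θ' = 0.0754 + (5.0000/2.7)·tan(0.32)·0.2 = 0.1981
v' = 5.0000 + 0.1000·0.2 = 5.0200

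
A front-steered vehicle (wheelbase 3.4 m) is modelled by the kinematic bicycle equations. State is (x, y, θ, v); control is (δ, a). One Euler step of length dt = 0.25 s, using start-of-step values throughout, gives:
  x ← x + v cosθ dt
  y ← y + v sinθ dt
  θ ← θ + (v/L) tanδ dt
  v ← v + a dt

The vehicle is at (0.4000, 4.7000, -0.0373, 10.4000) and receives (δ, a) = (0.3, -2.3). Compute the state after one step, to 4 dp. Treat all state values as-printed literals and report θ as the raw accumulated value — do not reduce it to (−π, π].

(2.9982, 4.6030, 0.1993, 9.8250)

x' = 0.4000 + 10.4000·cos(-0.0373)·0.25 = 2.9982
y' = 4.7000 + 10.4000·sin(-0.0373)·0.25 = 4.6030
θ' = -0.0373 + (10.4000/3.4)·tan(0.3)·0.25 = 0.1993
v' = 10.4000 − 2.3000·0.25 = 9.8250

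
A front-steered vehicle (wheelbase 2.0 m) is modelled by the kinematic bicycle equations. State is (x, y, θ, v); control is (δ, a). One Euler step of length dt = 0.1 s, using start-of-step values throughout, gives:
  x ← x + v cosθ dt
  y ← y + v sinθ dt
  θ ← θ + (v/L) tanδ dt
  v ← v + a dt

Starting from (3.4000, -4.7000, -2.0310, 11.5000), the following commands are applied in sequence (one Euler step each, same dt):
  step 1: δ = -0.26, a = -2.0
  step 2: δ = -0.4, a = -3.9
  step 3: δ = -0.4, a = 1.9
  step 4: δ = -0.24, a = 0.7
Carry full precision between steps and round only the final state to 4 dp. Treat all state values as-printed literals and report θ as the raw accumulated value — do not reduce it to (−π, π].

after step 1 (δ=-0.26, a=-2.0): (2.889250, -5.730356, -2.183962, 11.300000)
after step 2 (δ=-0.4, a=-3.9): (2.238980, -6.654504, -2.422841, 10.910000)
after step 3 (δ=-0.4, a=1.9): (1.417863, -7.372869, -2.653474, 11.100000)
after step 4 (δ=-0.24, a=0.7): (0.437493, -7.893420, -2.789292, 11.170000)

(0.4375, -7.8934, -2.7893, 11.1700)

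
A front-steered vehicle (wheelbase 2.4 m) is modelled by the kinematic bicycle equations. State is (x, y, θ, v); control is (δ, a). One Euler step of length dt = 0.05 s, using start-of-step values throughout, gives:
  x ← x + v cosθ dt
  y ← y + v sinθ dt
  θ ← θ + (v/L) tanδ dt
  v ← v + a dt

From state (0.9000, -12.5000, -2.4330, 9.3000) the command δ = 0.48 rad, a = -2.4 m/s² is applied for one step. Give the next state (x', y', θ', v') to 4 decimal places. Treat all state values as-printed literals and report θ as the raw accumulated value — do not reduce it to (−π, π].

x' = 0.9000 + 9.3000·cos(-2.4330)·0.05 = 0.5469
y' = -12.5000 + 9.3000·sin(-2.4330)·0.05 = -12.8026
θ' = -2.4330 + (9.3000/2.4)·tan(0.48)·0.05 = -2.3321
v' = 9.3000 − 2.4000·0.05 = 9.1800

(0.5469, -12.8026, -2.3321, 9.1800)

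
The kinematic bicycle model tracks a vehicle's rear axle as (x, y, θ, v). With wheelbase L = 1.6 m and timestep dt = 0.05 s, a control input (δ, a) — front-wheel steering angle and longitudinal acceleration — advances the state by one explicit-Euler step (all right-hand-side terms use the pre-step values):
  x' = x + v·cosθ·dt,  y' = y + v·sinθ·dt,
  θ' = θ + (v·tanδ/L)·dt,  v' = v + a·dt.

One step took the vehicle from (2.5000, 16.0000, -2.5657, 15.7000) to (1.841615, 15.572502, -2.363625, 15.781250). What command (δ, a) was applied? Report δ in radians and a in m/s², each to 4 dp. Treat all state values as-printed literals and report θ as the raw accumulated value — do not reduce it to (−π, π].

a = (v'−v)/dt = (0.081250)/0.05 = 1.6250
Δθ = θ'−θ = 0.202075;  (v·dt/L) = 15.7000·0.05/1.6 = 0.490625
tan δ = Δθ·L/(v·dt) = 0.411873  →  δ = 0.3907

δ = 0.3907, a = 1.6250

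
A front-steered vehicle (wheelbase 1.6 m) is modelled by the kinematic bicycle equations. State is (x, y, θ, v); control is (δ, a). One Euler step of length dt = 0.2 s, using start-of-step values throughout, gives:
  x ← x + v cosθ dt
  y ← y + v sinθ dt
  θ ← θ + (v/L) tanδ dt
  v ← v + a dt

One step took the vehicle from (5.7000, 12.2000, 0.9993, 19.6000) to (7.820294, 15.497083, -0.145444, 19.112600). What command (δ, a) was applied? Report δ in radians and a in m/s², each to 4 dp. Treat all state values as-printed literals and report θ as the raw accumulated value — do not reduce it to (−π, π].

δ = -0.4371, a = -2.4370

a = (v'−v)/dt = (-0.487400)/0.2 = -2.4370
Δθ = θ'−θ = -1.144744;  (v·dt/L) = 19.6000·0.2/1.6 = 2.450000
tan δ = Δθ·L/(v·dt) = -0.467242  →  δ = -0.4371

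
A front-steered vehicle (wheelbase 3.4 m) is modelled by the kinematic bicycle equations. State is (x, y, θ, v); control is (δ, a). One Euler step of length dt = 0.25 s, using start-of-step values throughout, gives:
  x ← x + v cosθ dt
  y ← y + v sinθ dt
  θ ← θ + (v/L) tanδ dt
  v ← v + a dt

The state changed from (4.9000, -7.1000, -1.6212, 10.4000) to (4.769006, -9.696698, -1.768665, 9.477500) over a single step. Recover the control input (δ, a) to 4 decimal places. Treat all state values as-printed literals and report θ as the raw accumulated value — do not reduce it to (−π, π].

δ = -0.1905, a = -3.6900

a = (v'−v)/dt = (-0.922500)/0.25 = -3.6900
Δθ = θ'−θ = -0.147465;  (v·dt/L) = 10.4000·0.25/3.4 = 0.764706
tan δ = Δθ·L/(v·dt) = -0.192839  →  δ = -0.1905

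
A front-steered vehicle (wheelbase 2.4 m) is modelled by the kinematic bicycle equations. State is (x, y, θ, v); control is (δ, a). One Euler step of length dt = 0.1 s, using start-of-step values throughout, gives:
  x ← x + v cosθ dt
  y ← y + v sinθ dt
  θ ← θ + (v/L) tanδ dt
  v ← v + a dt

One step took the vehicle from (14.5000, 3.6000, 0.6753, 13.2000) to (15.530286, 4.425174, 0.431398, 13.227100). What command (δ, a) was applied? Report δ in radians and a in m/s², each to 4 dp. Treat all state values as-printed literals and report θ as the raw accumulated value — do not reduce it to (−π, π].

δ = -0.4174, a = 0.2710

a = (v'−v)/dt = (0.027100)/0.1 = 0.2710
Δθ = θ'−θ = -0.243902;  (v·dt/L) = 13.2000·0.1/2.4 = 0.550000
tan δ = Δθ·L/(v·dt) = -0.443458  →  δ = -0.4174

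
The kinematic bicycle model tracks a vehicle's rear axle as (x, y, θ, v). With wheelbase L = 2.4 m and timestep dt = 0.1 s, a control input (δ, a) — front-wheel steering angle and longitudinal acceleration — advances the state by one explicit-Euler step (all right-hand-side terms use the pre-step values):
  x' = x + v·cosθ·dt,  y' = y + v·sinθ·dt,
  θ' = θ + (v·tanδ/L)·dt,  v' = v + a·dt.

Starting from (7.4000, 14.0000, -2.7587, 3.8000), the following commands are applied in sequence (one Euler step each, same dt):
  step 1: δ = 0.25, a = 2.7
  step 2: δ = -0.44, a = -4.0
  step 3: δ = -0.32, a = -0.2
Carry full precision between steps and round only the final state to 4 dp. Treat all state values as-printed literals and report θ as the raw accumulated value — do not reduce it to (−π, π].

after step 1 (δ=0.25, a=2.7): (7.047517, 13.858030, -2.718271, 4.070000)
after step 2 (δ=-0.44, a=-4.0): (6.676443, 13.690838, -2.798107, 3.670000)
after step 3 (δ=-0.32, a=-0.2): (6.330880, 13.567243, -2.848782, 3.650000)

(6.3309, 13.5672, -2.8488, 3.6500)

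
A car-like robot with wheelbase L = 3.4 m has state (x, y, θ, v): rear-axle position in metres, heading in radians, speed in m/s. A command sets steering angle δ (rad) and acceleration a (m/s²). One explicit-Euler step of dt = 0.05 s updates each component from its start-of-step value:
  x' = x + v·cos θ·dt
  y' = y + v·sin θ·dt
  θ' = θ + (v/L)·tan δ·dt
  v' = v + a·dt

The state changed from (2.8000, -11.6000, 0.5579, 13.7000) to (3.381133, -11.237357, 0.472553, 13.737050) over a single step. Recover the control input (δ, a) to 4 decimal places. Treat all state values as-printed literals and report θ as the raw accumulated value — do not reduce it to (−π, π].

a = (v'−v)/dt = (0.037050)/0.05 = 0.7410
Δθ = θ'−θ = -0.085347;  (v·dt/L) = 13.7000·0.05/3.4 = 0.201471
tan δ = Δθ·L/(v·dt) = -0.423620  →  δ = -0.4007

δ = -0.4007, a = 0.7410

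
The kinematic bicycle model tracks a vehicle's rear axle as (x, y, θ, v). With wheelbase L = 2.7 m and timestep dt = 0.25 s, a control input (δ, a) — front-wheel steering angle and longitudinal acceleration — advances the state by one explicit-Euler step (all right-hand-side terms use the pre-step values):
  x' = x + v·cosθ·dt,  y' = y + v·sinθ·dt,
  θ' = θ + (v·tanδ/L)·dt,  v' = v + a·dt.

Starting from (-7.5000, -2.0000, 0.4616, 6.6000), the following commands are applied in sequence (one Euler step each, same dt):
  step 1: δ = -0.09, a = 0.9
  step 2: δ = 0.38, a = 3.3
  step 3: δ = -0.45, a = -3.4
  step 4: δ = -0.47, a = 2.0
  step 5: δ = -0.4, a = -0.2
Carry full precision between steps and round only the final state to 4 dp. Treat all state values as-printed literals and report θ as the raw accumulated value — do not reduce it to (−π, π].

(0.4972, 1.1040, -0.2889, 7.2500)

after step 1 (δ=-0.09, a=0.9): (-6.022687, -1.265121, 0.406451, 6.825000)
after step 2 (δ=0.38, a=3.3): (-4.455446, -0.590552, 0.658858, 7.650000)
after step 3 (δ=-0.45, a=-3.4): (-2.943247, 0.580308, 0.316694, 6.800000)
after step 4 (δ=-0.47, a=2.0): (-1.327788, 1.109732, -0.003137, 7.300000)
after step 5 (δ=-0.4, a=-0.2): (0.497203, 1.104008, -0.288914, 7.250000)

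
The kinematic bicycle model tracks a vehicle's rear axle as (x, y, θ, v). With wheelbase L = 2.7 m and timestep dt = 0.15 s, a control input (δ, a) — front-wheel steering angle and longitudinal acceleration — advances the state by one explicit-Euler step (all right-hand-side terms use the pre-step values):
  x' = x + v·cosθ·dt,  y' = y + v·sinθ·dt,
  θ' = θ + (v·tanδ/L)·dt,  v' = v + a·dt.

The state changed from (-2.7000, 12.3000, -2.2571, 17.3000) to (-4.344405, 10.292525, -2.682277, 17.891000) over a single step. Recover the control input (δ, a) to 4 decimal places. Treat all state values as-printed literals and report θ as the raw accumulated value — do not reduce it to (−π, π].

δ = -0.4165, a = 3.9400

a = (v'−v)/dt = (0.591000)/0.15 = 3.9400
Δθ = θ'−θ = -0.425177;  (v·dt/L) = 17.3000·0.15/2.7 = 0.961111
tan δ = Δθ·L/(v·dt) = -0.442381  →  δ = -0.4165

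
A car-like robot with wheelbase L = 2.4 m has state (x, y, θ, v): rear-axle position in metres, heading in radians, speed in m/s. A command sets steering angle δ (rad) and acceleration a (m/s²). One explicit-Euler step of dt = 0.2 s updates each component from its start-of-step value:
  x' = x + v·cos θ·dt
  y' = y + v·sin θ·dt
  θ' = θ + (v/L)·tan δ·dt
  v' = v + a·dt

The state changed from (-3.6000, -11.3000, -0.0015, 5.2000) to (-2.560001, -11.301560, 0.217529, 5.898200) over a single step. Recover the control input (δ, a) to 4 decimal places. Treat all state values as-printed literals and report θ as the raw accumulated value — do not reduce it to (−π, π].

δ = 0.4680, a = 3.4910

a = (v'−v)/dt = (0.698200)/0.2 = 3.4910
Δθ = θ'−θ = 0.219029;  (v·dt/L) = 5.2000·0.2/2.4 = 0.433333
tan δ = Δθ·L/(v·dt) = 0.505452  →  δ = 0.4680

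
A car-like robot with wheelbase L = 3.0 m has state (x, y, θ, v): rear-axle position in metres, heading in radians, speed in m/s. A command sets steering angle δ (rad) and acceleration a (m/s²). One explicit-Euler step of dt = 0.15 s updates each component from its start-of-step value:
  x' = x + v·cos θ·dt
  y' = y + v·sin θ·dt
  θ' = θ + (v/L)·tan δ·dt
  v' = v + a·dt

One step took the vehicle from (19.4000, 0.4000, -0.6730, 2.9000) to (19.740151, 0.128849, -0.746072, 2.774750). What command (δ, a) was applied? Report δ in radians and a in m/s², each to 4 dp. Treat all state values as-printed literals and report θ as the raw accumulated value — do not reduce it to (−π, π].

δ = -0.4668, a = -0.8350

a = (v'−v)/dt = (-0.125250)/0.15 = -0.8350
Δθ = θ'−θ = -0.073072;  (v·dt/L) = 2.9000·0.15/3.0 = 0.145000
tan δ = Δθ·L/(v·dt) = -0.503945  →  δ = -0.4668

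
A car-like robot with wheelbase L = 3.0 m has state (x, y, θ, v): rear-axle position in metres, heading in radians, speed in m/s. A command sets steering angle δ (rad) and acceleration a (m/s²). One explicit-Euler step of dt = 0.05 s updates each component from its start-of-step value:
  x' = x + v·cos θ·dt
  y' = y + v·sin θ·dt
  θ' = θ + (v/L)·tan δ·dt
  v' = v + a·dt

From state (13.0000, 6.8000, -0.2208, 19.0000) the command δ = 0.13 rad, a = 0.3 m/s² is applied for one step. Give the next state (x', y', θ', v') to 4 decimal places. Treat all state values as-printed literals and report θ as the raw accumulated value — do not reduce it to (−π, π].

(13.9269, 6.5919, -0.1794, 19.0150)

x' = 13.0000 + 19.0000·cos(-0.2208)·0.05 = 13.9269
y' = 6.8000 + 19.0000·sin(-0.2208)·0.05 = 6.5919
θ' = -0.2208 + (19.0000/3.0)·tan(0.13)·0.05 = -0.1794
v' = 19.0000 + 0.3000·0.05 = 19.0150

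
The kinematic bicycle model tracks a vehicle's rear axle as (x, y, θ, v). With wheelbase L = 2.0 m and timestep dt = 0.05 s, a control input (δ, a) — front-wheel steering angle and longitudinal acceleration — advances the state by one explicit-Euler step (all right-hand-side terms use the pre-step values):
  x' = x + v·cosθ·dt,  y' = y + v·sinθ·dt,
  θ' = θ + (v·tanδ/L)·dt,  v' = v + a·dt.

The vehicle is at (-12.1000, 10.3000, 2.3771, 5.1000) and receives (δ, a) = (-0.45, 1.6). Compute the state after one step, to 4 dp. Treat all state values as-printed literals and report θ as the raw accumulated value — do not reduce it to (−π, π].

(-12.2840, 10.4765, 2.3155, 5.1800)

x' = -12.1000 + 5.1000·cos(2.3771)·0.05 = -12.2840
y' = 10.3000 + 5.1000·sin(2.3771)·0.05 = 10.4765
θ' = 2.3771 + (5.1000/2.0)·tan(-0.45)·0.05 = 2.3155
v' = 5.1000 + 1.6000·0.05 = 5.1800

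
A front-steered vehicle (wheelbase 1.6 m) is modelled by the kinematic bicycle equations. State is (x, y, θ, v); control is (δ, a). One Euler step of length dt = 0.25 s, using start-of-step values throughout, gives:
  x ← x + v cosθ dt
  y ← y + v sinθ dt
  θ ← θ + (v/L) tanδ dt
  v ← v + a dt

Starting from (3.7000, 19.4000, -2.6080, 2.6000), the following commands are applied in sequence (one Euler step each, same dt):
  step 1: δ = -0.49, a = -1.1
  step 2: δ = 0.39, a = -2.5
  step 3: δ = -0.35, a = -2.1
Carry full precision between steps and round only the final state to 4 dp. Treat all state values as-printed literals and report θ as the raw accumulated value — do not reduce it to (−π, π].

after step 1 (δ=-0.49, a=-1.1): (3.140360, 19.069391, -2.824689, 2.325000)
after step 2 (δ=0.39, a=-2.5): (2.588053, 18.888258, -2.675360, 1.700000)
after step 3 (δ=-0.35, a=-2.1): (2.208414, 18.697210, -2.772321, 1.175000)

(2.2084, 18.6972, -2.7723, 1.1750)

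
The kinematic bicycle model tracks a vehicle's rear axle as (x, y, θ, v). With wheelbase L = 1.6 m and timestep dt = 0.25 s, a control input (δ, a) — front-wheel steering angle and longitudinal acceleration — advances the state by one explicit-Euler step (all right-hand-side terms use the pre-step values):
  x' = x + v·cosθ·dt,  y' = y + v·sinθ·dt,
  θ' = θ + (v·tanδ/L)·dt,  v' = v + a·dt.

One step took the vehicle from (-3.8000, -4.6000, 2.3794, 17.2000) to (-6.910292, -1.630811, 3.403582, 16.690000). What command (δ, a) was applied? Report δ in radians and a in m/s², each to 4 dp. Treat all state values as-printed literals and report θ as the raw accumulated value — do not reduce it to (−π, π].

δ = 0.3641, a = -2.0400

a = (v'−v)/dt = (-0.510000)/0.25 = -2.0400
Δθ = θ'−θ = 1.024182;  (v·dt/L) = 17.2000·0.25/1.6 = 2.687500
tan δ = Δθ·L/(v·dt) = 0.381091  →  δ = 0.3641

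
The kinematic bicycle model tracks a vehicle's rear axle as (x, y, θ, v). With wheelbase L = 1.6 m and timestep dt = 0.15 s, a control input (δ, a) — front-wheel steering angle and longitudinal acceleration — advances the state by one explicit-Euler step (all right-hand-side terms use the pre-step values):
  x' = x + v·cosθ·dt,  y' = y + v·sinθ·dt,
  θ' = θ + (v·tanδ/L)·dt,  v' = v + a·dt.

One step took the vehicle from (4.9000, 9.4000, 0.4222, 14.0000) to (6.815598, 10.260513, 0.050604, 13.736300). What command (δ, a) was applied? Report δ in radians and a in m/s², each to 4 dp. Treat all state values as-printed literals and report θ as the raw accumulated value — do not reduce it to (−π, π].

δ = -0.2759, a = -1.7580

a = (v'−v)/dt = (-0.263700)/0.15 = -1.7580
Δθ = θ'−θ = -0.371596;  (v·dt/L) = 14.0000·0.15/1.6 = 1.312500
tan δ = Δθ·L/(v·dt) = -0.283121  →  δ = -0.2759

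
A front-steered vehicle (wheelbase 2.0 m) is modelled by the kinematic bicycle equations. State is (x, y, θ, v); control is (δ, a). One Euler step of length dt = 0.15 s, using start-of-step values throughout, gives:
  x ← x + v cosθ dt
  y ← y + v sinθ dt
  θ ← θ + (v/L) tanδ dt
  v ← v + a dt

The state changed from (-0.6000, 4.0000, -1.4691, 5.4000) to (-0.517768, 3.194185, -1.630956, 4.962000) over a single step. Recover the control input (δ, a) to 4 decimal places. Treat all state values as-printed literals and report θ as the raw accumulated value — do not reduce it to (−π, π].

a = (v'−v)/dt = (-0.438000)/0.15 = -2.9200
Δθ = θ'−θ = -0.161856;  (v·dt/L) = 5.4000·0.15/2.0 = 0.405000
tan δ = Δθ·L/(v·dt) = -0.399644  →  δ = -0.3802

δ = -0.3802, a = -2.9200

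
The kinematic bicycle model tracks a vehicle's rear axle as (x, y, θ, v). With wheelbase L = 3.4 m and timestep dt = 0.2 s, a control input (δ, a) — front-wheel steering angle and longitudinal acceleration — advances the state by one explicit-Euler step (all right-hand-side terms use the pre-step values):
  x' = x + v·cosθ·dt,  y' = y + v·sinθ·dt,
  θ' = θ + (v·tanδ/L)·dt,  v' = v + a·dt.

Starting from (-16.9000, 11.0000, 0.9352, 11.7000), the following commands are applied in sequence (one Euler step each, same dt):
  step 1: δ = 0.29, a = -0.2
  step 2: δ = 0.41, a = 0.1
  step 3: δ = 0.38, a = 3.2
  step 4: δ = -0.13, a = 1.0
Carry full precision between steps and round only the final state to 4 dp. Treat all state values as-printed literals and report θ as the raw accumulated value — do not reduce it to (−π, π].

after step 1 (δ=0.29, a=-0.2): (-15.510841, 12.883040, 1.140578, 11.660000)
after step 2 (δ=0.41, a=0.1): (-14.538236, 15.002536, 1.438684, 11.680000)
after step 3 (δ=0.38, a=3.2): (-14.230519, 17.318180, 1.713104, 12.320000)
after step 4 (δ=-0.13, a=1.0): (-14.579983, 19.757272, 1.618358, 12.520000)

(-14.5800, 19.7573, 1.6184, 12.5200)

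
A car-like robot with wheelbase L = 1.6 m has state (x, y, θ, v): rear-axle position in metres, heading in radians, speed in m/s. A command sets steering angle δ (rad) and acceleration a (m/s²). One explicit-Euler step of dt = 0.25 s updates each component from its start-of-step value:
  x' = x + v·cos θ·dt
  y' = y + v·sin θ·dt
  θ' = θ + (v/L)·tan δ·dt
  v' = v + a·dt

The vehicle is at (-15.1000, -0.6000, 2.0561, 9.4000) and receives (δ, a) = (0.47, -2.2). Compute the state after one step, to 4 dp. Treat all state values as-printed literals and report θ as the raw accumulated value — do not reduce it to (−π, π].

x' = -15.1000 + 9.4000·cos(2.0561)·0.25 = -16.1962
y' = -0.6000 + 9.4000·sin(2.0561)·0.25 = 1.4787
θ' = 2.0561 + (9.4000/1.6)·tan(0.47)·0.25 = 2.8022
v' = 9.4000 − 2.2000·0.25 = 8.8500

(-16.1962, 1.4787, 2.8022, 8.8500)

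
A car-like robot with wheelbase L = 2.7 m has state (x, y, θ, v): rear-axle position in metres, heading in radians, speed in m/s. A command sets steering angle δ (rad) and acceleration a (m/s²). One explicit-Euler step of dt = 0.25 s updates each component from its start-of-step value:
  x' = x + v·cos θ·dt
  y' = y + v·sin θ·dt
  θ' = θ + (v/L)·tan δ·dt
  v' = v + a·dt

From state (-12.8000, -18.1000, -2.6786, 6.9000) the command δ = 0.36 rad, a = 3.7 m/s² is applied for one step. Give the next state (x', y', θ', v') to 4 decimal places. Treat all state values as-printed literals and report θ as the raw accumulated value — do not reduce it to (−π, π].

x' = -12.8000 + 6.9000·cos(-2.6786)·0.25 = -14.3434
y' = -18.1000 + 6.9000·sin(-2.6786)·0.25 = -18.8704
θ' = -2.6786 + (6.9000/2.7)·tan(0.36)·0.25 = -2.4381
v' = 6.9000 + 3.7000·0.25 = 7.8250

(-14.3434, -18.8704, -2.4381, 7.8250)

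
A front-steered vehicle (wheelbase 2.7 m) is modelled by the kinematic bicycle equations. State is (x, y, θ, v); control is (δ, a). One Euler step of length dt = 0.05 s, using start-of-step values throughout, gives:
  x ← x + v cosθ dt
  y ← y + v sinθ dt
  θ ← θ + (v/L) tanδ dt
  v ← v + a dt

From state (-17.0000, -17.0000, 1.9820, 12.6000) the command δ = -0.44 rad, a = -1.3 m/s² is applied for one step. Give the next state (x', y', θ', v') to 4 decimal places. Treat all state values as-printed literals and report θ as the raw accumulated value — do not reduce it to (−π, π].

(-17.2518, -16.4225, 1.8722, 12.5350)

x' = -17.0000 + 12.6000·cos(1.9820)·0.05 = -17.2518
y' = -17.0000 + 12.6000·sin(1.9820)·0.05 = -16.4225
θ' = 1.9820 + (12.6000/2.7)·tan(-0.44)·0.05 = 1.8722
v' = 12.6000 − 1.3000·0.05 = 12.5350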